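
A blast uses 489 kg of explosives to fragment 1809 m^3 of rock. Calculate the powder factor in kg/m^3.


Powder factor = explosive mass / rock volume
= 489 / 1809
= 0.2703 kg/m^3

0.2703 kg/m^3


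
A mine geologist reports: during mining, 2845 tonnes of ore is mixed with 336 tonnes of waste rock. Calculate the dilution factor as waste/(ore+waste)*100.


10.5627%

Total material = ore + waste
= 2845 + 336 = 3181 tonnes
Dilution = waste / total * 100
= 336 / 3181 * 100
= 0.1056271613 * 100
= 10.5627%


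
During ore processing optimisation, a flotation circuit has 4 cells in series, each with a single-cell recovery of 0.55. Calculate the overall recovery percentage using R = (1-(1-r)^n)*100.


Complement of single-cell recovery:
1 - r = 1 - 0.55 = 0.45
Raise to power n:
(1 - r)^4 = 0.45^4 = 0.04100625
Overall recovery:
R = (1 - 0.04100625) * 100
= 95.8994%

95.8994%


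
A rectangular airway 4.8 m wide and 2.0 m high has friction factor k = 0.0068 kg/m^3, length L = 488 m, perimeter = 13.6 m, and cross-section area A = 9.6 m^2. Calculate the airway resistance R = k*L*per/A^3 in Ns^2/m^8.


Compute the numerator:
k * L * per = 0.0068 * 488 * 13.6
= 45.13024
Compute the denominator:
A^3 = 9.6^3 = 884.736
Resistance:
R = 45.13024 / 884.736
= 0.051 Ns^2/m^8

0.051 Ns^2/m^8


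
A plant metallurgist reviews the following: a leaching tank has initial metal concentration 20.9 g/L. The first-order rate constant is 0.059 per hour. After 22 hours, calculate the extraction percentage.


72.6923%

Compute the exponent:
-k * t = -0.059 * 22 = -1.298
Remaining concentration:
C = 20.9 * exp(-1.298)
= 20.9 * 0.273077402
= 5.707317703 g/L
Extracted = 20.9 - 5.707317703 = 15.1926823 g/L
Extraction % = 15.1926823 / 20.9 * 100
= 72.6923%


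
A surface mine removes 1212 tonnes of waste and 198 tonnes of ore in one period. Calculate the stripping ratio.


6.1212

Stripping ratio = waste tonnage / ore tonnage
= 1212 / 198
= 6.1212


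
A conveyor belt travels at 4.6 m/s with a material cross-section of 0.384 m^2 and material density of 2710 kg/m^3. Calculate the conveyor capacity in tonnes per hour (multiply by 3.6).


Volumetric flow = speed * area
= 4.6 * 0.384 = 1.7664 m^3/s
Mass flow = volumetric * density
= 1.7664 * 2710 = 4786.944 kg/s
Convert to t/h: multiply by 3.6
Capacity = 4786.944 * 3.6
= 17232.9984 t/h

17232.9984 t/h


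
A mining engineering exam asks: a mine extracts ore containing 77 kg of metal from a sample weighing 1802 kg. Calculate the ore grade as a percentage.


Ore grade = (metal mass / ore mass) * 100
= (77 / 1802) * 100
= 0.04273029967 * 100
= 4.273%

4.273%


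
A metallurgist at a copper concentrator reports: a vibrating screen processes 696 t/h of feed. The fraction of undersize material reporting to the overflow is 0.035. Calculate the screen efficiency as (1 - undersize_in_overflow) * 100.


Screen efficiency = (1 - fraction of undersize in overflow) * 100
= (1 - 0.035) * 100
= 0.965 * 100
= 96.5%

96.5%


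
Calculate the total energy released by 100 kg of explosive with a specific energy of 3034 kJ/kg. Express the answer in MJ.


303.4 MJ

Energy = mass * specific_energy / 1000
= 100 * 3034 / 1000
= 303400 / 1000
= 303.4 MJ


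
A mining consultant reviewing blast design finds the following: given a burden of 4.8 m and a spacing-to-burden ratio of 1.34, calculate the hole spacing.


6.432 m

Spacing = burden * ratio
= 4.8 * 1.34
= 6.432 m


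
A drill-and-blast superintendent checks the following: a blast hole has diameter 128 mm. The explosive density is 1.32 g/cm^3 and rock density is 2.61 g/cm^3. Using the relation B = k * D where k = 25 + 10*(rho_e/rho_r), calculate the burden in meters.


3.8474 m

First, compute k:
rho_e / rho_r = 1.32 / 2.61 = 0.5057471264
k = 25 + 10 * 0.5057471264 = 30.05747126
Then, compute burden:
B = k * D / 1000 = 30.05747126 * 128 / 1000
= 3847.356322 / 1000
= 3.8474 m


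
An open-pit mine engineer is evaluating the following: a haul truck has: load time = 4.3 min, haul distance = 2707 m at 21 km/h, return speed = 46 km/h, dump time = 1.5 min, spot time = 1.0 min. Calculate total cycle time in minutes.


18.0652 min

Convert haul speed to m/min: 21 * 1000/60 = 350 m/min
Haul time = 2707 / 350 = 7.734285714 min
Convert return speed to m/min: 46 * 1000/60 = 766.6666667 m/min
Return time = 2707 / 766.6666667 = 3.530869565 min
Total cycle time:
= 4.3 + 7.734285714 + 1.5 + 3.530869565 + 1.0
= 18.0652 min


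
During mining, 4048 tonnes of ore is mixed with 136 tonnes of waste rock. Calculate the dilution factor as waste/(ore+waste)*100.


3.2505%

Total material = ore + waste
= 4048 + 136 = 4184 tonnes
Dilution = waste / total * 100
= 136 / 4184 * 100
= 0.03250478011 * 100
= 3.2505%


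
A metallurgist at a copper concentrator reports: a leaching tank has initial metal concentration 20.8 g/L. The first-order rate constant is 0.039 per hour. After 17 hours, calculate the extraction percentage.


48.4697%

Compute the exponent:
-k * t = -0.039 * 17 = -0.663
Remaining concentration:
C = 20.8 * exp(-0.663)
= 20.8 * 0.515303104
= 10.71830456 g/L
Extracted = 20.8 - 10.71830456 = 10.08169544 g/L
Extraction % = 10.08169544 / 20.8 * 100
= 48.4697%


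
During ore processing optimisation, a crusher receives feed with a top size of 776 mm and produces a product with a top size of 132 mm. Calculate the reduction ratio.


5.8788

Reduction ratio = feed size / product size
= 776 / 132
= 5.8788


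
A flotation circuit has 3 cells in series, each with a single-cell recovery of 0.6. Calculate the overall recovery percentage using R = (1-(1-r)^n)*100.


93.6%

Complement of single-cell recovery:
1 - r = 1 - 0.6 = 0.4
Raise to power n:
(1 - r)^3 = 0.4^3 = 0.064
Overall recovery:
R = (1 - 0.064) * 100
= 93.6%


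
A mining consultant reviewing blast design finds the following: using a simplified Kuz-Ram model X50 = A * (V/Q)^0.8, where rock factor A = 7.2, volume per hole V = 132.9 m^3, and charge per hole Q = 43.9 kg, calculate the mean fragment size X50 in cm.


Compute V/Q:
V/Q = 132.9 / 43.9 = 3.027334852
Raise to the power 0.8:
(V/Q)^0.8 = 3.027334852^0.8 = 2.425763006
Multiply by A:
X50 = 7.2 * 2.425763006
= 17.4655 cm

17.4655 cm


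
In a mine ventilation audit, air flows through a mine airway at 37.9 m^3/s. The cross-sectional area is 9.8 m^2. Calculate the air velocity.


Velocity = flow rate / cross-sectional area
= 37.9 / 9.8
= 3.8673 m/s

3.8673 m/s


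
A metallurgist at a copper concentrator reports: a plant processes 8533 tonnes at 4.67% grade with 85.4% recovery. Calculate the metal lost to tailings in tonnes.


58.1797 tonnes

Total metal in feed:
= 8533 * 4.67 / 100 = 398.4911 tonnes
Metal recovered:
= 398.4911 * 85.4 / 100 = 340.3113994 tonnes
Metal lost to tailings:
= 398.4911 - 340.3113994
= 58.1797 tonnes


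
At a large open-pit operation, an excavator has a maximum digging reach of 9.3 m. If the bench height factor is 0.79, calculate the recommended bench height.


7.347 m

Bench height = reach * factor
= 9.3 * 0.79
= 7.347 m


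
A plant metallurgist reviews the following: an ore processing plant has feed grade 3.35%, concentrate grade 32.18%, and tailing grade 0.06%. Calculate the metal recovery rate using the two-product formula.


Using the two-product formula:
R = 100 * c * (f - t) / (f * (c - t))
Numerator = 100 * 32.18 * (3.35 - 0.06)
= 100 * 32.18 * 3.29
= 10587.22
Denominator = 3.35 * (32.18 - 0.06)
= 3.35 * 32.12
= 107.602
R = 10587.22 / 107.602
= 98.3924%

98.3924%


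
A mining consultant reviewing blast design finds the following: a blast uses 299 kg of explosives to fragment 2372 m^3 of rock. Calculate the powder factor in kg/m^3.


0.1261 kg/m^3

Powder factor = explosive mass / rock volume
= 299 / 2372
= 0.1261 kg/m^3


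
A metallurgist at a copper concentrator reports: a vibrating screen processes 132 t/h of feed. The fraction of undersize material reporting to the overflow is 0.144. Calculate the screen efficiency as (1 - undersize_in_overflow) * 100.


Screen efficiency = (1 - fraction of undersize in overflow) * 100
= (1 - 0.144) * 100
= 0.856 * 100
= 85.6%

85.6%


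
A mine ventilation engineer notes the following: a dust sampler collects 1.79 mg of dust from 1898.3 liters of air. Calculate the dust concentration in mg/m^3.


Convert liters to m^3: 1 m^3 = 1000 L
Concentration = mass / volume * 1000
= 1.79 / 1898.3 * 1000
= 0.0009429489543 * 1000
= 0.9429 mg/m^3

0.9429 mg/m^3


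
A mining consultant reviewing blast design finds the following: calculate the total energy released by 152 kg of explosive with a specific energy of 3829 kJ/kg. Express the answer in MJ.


Energy = mass * specific_energy / 1000
= 152 * 3829 / 1000
= 582008 / 1000
= 582.008 MJ

582.008 MJ


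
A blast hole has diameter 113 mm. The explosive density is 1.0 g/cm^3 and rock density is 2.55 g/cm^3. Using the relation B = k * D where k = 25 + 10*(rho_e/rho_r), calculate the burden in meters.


3.2681 m

First, compute k:
rho_e / rho_r = 1.0 / 2.55 = 0.3921568627
k = 25 + 10 * 0.3921568627 = 28.92156863
Then, compute burden:
B = k * D / 1000 = 28.92156863 * 113 / 1000
= 3268.137255 / 1000
= 3.2681 m


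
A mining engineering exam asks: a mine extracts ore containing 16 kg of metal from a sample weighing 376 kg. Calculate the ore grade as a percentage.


4.2553%

Ore grade = (metal mass / ore mass) * 100
= (16 / 376) * 100
= 0.04255319149 * 100
= 4.2553%


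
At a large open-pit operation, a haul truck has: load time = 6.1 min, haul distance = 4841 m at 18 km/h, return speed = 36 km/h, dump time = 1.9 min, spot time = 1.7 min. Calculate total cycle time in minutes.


33.905 min

Convert haul speed to m/min: 18 * 1000/60 = 300 m/min
Haul time = 4841 / 300 = 16.13666667 min
Convert return speed to m/min: 36 * 1000/60 = 600 m/min
Return time = 4841 / 600 = 8.068333333 min
Total cycle time:
= 6.1 + 16.13666667 + 1.9 + 8.068333333 + 1.7
= 33.905 min


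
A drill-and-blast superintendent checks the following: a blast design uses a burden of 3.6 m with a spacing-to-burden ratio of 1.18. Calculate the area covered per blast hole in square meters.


First, find the spacing:
Spacing = burden * ratio = 3.6 * 1.18
= 4.248 m
Then, calculate the area:
Area = burden * spacing = 3.6 * 4.248
= 15.2928 m^2

15.2928 m^2


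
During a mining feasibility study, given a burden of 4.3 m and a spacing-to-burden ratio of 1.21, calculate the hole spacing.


Spacing = burden * ratio
= 4.3 * 1.21
= 5.203 m

5.203 m


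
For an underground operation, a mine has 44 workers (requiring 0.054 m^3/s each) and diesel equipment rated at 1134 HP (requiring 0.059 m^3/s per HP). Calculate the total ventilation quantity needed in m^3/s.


Airflow for workers:
Q_people = 44 * 0.054 = 2.376 m^3/s
Airflow for diesel equipment:
Q_diesel = 1134 * 0.059 = 66.906 m^3/s
Total ventilation:
Q_total = 2.376 + 66.906
= 69.282 m^3/s

69.282 m^3/s


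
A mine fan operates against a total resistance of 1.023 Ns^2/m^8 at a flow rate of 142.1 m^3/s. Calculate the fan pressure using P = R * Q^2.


Compute Q^2:
Q^2 = 142.1^2 = 20192.41
Compute pressure:
P = R * Q^2 = 1.023 * 20192.41
= 20656.8354 Pa

20656.8354 Pa


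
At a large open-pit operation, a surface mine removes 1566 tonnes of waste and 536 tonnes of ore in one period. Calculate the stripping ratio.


Stripping ratio = waste tonnage / ore tonnage
= 1566 / 536
= 2.9216

2.9216


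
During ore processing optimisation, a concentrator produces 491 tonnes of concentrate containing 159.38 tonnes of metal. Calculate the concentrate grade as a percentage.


32.4603%

Grade = (metal in concentrate / concentrate mass) * 100
= (159.38 / 491) * 100
= 0.3246028513 * 100
= 32.4603%


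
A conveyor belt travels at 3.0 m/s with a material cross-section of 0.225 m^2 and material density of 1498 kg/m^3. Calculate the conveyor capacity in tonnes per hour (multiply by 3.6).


Volumetric flow = speed * area
= 3.0 * 0.225 = 0.675 m^3/s
Mass flow = volumetric * density
= 0.675 * 1498 = 1011.15 kg/s
Convert to t/h: multiply by 3.6
Capacity = 1011.15 * 3.6
= 3640.14 t/h

3640.14 t/h


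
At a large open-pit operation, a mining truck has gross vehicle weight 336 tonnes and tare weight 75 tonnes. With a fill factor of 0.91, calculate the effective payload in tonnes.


Maximum payload = gross - tare
= 336 - 75 = 261 tonnes
Effective payload = max payload * fill factor
= 261 * 0.91
= 237.51 tonnes

237.51 tonnes


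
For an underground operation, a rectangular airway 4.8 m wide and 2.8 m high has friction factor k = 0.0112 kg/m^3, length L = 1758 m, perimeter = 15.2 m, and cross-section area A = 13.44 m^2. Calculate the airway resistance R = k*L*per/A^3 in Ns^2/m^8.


0.1233 Ns^2/m^8

Compute the numerator:
k * L * per = 0.0112 * 1758 * 15.2
= 299.28192
Compute the denominator:
A^3 = 13.44^3 = 2427.715584
Resistance:
R = 299.28192 / 2427.715584
= 0.1233 Ns^2/m^8


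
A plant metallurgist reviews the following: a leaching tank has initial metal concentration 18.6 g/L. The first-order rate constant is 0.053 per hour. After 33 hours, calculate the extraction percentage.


82.6052%

Compute the exponent:
-k * t = -0.053 * 33 = -1.749
Remaining concentration:
C = 18.6 * exp(-1.749)
= 18.6 * 0.1739478043
= 3.23542916 g/L
Extracted = 18.6 - 3.23542916 = 15.36457084 g/L
Extraction % = 15.36457084 / 18.6 * 100
= 82.6052%


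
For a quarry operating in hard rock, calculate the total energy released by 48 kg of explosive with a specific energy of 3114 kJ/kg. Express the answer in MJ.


Energy = mass * specific_energy / 1000
= 48 * 3114 / 1000
= 149472 / 1000
= 149.472 MJ

149.472 MJ


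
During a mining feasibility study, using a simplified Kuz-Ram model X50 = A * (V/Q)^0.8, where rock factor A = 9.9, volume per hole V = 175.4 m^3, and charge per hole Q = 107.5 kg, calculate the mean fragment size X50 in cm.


Compute V/Q:
V/Q = 175.4 / 107.5 = 1.631627907
Raise to the power 0.8:
(V/Q)^0.8 = 1.631627907^0.8 = 1.479438444
Multiply by A:
X50 = 9.9 * 1.479438444
= 14.6464 cm

14.6464 cm


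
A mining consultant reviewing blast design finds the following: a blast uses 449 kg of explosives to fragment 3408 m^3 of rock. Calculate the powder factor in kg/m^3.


0.1317 kg/m^3

Powder factor = explosive mass / rock volume
= 449 / 3408
= 0.1317 kg/m^3


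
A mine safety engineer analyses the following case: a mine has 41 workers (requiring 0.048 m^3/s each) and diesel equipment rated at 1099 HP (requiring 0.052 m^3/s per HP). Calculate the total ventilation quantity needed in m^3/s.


Airflow for workers:
Q_people = 41 * 0.048 = 1.968 m^3/s
Airflow for diesel equipment:
Q_diesel = 1099 * 0.052 = 57.148 m^3/s
Total ventilation:
Q_total = 1.968 + 57.148
= 59.116 m^3/s

59.116 m^3/s


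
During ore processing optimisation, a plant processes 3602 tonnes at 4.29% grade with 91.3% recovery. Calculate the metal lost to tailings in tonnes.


Total metal in feed:
= 3602 * 4.29 / 100 = 154.5258 tonnes
Metal recovered:
= 154.5258 * 91.3 / 100 = 141.0820554 tonnes
Metal lost to tailings:
= 154.5258 - 141.0820554
= 13.4437 tonnes

13.4437 tonnes


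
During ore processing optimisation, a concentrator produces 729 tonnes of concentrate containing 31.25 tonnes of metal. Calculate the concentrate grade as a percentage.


4.2867%

Grade = (metal in concentrate / concentrate mass) * 100
= (31.25 / 729) * 100
= 0.04286694102 * 100
= 4.2867%


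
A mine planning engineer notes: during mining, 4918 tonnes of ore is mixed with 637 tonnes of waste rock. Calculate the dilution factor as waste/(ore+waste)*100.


11.4671%

Total material = ore + waste
= 4918 + 637 = 5555 tonnes
Dilution = waste / total * 100
= 637 / 5555 * 100
= 0.1146714671 * 100
= 11.4671%


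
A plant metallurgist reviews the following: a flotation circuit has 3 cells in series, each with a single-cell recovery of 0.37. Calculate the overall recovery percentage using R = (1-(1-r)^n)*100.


Complement of single-cell recovery:
1 - r = 1 - 0.37 = 0.63
Raise to power n:
(1 - r)^3 = 0.63^3 = 0.250047
Overall recovery:
R = (1 - 0.250047) * 100
= 74.9953%

74.9953%


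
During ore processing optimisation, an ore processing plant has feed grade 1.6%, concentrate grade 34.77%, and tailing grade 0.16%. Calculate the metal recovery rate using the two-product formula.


90.4161%

Using the two-product formula:
R = 100 * c * (f - t) / (f * (c - t))
Numerator = 100 * 34.77 * (1.6 - 0.16)
= 100 * 34.77 * 1.44
= 5006.88
Denominator = 1.6 * (34.77 - 0.16)
= 1.6 * 34.61
= 55.376
R = 5006.88 / 55.376
= 90.4161%


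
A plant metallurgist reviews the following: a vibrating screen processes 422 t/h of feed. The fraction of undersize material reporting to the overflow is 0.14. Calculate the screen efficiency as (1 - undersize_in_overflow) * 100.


86.0%

Screen efficiency = (1 - fraction of undersize in overflow) * 100
= (1 - 0.14) * 100
= 0.86 * 100
= 86.0%


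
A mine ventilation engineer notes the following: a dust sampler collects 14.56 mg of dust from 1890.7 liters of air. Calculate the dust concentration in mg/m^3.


7.7009 mg/m^3

Convert liters to m^3: 1 m^3 = 1000 L
Concentration = mass / volume * 1000
= 14.56 / 1890.7 * 1000
= 0.007700851536 * 1000
= 7.7009 mg/m^3


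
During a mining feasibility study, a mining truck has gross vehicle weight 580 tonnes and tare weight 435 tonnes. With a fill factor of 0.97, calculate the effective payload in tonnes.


Maximum payload = gross - tare
= 580 - 435 = 145 tonnes
Effective payload = max payload * fill factor
= 145 * 0.97
= 140.65 tonnes

140.65 tonnes


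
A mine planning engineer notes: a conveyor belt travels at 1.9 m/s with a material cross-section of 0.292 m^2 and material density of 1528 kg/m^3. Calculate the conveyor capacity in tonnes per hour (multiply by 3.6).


Volumetric flow = speed * area
= 1.9 * 0.292 = 0.5548 m^3/s
Mass flow = volumetric * density
= 0.5548 * 1528 = 847.7344 kg/s
Convert to t/h: multiply by 3.6
Capacity = 847.7344 * 3.6
= 3051.8438 t/h

3051.8438 t/h


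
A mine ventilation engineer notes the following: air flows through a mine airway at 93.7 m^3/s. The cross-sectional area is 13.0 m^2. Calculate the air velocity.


Velocity = flow rate / cross-sectional area
= 93.7 / 13.0
= 7.2077 m/s

7.2077 m/s


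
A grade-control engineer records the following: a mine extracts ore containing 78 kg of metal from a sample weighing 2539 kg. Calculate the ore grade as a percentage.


Ore grade = (metal mass / ore mass) * 100
= (78 / 2539) * 100
= 0.0307207562 * 100
= 3.0721%

3.0721%


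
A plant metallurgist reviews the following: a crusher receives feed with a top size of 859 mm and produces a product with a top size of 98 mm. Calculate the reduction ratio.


Reduction ratio = feed size / product size
= 859 / 98
= 8.7653

8.7653


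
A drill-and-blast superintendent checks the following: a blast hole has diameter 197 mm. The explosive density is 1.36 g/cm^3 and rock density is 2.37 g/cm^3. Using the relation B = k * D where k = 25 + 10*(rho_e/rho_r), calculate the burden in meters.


6.0555 m

First, compute k:
rho_e / rho_r = 1.36 / 2.37 = 0.5738396624
k = 25 + 10 * 0.5738396624 = 30.73839662
Then, compute burden:
B = k * D / 1000 = 30.73839662 * 197 / 1000
= 6055.464135 / 1000
= 6.0555 m


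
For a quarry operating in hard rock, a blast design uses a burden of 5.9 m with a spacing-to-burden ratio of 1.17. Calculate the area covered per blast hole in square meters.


First, find the spacing:
Spacing = burden * ratio = 5.9 * 1.17
= 6.903 m
Then, calculate the area:
Area = burden * spacing = 5.9 * 6.903
= 40.7277 m^2

40.7277 m^2


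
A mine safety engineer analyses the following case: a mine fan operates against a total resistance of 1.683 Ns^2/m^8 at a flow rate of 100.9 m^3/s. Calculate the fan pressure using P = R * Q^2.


17134.3032 Pa

Compute Q^2:
Q^2 = 100.9^2 = 10180.81
Compute pressure:
P = R * Q^2 = 1.683 * 10180.81
= 17134.3032 Pa


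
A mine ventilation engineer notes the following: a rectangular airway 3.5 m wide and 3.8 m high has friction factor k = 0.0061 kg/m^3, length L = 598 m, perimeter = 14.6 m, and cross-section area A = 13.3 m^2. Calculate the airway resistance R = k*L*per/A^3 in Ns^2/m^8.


Compute the numerator:
k * L * per = 0.0061 * 598 * 14.6
= 53.25788
Compute the denominator:
A^3 = 13.3^3 = 2352.637
Resistance:
R = 53.25788 / 2352.637
= 0.0226 Ns^2/m^8

0.0226 Ns^2/m^8


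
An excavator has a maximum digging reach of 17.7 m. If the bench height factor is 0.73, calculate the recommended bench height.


Bench height = reach * factor
= 17.7 * 0.73
= 12.921 m

12.921 m


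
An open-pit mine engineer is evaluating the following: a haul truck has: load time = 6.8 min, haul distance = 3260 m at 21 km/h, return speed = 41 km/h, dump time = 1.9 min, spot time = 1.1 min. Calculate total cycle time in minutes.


Convert haul speed to m/min: 21 * 1000/60 = 350 m/min
Haul time = 3260 / 350 = 9.314285714 min
Convert return speed to m/min: 41 * 1000/60 = 683.3333333 m/min
Return time = 3260 / 683.3333333 = 4.770731707 min
Total cycle time:
= 6.8 + 9.314285714 + 1.9 + 4.770731707 + 1.1
= 23.885 min

23.885 min


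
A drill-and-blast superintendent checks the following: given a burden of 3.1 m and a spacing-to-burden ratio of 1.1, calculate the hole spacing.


3.41 m

Spacing = burden * ratio
= 3.1 * 1.1
= 3.41 m


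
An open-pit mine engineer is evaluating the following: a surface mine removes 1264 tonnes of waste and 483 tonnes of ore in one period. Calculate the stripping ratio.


2.617

Stripping ratio = waste tonnage / ore tonnage
= 1264 / 483
= 2.617


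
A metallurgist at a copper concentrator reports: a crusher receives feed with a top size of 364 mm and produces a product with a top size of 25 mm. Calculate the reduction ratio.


Reduction ratio = feed size / product size
= 364 / 25
= 14.56

14.56


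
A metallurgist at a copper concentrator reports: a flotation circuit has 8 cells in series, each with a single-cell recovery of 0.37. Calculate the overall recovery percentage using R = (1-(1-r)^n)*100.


Complement of single-cell recovery:
1 - r = 1 - 0.37 = 0.63
Raise to power n:
(1 - r)^8 = 0.63^8 = 0.02481557803
Overall recovery:
R = (1 - 0.02481557803) * 100
= 97.5184%

97.5184%


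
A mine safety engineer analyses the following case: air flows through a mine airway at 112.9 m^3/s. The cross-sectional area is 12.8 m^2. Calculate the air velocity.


8.8203 m/s

Velocity = flow rate / cross-sectional area
= 112.9 / 12.8
= 8.8203 m/s


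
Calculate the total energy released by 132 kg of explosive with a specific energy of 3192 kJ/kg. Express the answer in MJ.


Energy = mass * specific_energy / 1000
= 132 * 3192 / 1000
= 421344 / 1000
= 421.344 MJ

421.344 MJ


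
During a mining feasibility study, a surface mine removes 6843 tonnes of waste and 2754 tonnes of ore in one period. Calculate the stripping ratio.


2.4847

Stripping ratio = waste tonnage / ore tonnage
= 6843 / 2754
= 2.4847


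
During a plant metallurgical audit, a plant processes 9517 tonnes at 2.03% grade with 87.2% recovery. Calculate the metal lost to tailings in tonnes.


Total metal in feed:
= 9517 * 2.03 / 100 = 193.1951 tonnes
Metal recovered:
= 193.1951 * 87.2 / 100 = 168.4661272 tonnes
Metal lost to tailings:
= 193.1951 - 168.4661272
= 24.729 tonnes

24.729 tonnes


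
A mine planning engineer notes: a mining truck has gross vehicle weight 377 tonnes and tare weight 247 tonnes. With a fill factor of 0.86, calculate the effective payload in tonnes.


Maximum payload = gross - tare
= 377 - 247 = 130 tonnes
Effective payload = max payload * fill factor
= 130 * 0.86
= 111.8 tonnes

111.8 tonnes


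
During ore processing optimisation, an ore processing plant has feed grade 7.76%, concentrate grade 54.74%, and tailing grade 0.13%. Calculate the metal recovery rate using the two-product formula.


98.5588%

Using the two-product formula:
R = 100 * c * (f - t) / (f * (c - t))
Numerator = 100 * 54.74 * (7.76 - 0.13)
= 100 * 54.74 * 7.63
= 41766.62
Denominator = 7.76 * (54.74 - 0.13)
= 7.76 * 54.61
= 423.7736
R = 41766.62 / 423.7736
= 98.5588%


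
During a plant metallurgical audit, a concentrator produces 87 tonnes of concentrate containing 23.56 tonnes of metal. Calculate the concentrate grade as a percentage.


Grade = (metal in concentrate / concentrate mass) * 100
= (23.56 / 87) * 100
= 0.2708045977 * 100
= 27.0805%

27.0805%


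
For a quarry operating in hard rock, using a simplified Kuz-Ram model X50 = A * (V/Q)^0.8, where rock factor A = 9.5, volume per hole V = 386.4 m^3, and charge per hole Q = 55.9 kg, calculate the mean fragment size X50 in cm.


44.6091 cm

Compute V/Q:
V/Q = 386.4 / 55.9 = 6.91234347
Raise to the power 0.8:
(V/Q)^0.8 = 6.91234347^0.8 = 4.695698974
Multiply by A:
X50 = 9.5 * 4.695698974
= 44.6091 cm


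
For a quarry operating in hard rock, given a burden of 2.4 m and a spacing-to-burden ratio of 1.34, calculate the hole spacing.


3.216 m

Spacing = burden * ratio
= 2.4 * 1.34
= 3.216 m


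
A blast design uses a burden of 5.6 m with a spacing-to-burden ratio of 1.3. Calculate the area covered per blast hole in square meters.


First, find the spacing:
Spacing = burden * ratio = 5.6 * 1.3
= 7.28 m
Then, calculate the area:
Area = burden * spacing = 5.6 * 7.28
= 40.768 m^2

40.768 m^2


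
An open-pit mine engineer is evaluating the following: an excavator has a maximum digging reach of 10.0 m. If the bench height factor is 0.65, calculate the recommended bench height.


Bench height = reach * factor
= 10.0 * 0.65
= 6.5 m

6.5 m


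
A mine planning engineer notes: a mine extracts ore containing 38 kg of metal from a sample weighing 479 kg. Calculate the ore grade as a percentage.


7.9332%

Ore grade = (metal mass / ore mass) * 100
= (38 / 479) * 100
= 0.07933194154 * 100
= 7.9332%


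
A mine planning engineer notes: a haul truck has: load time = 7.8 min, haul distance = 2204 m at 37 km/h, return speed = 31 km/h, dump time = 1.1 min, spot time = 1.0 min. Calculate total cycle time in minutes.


17.7399 min

Convert haul speed to m/min: 37 * 1000/60 = 616.6666667 m/min
Haul time = 2204 / 616.6666667 = 3.574054054 min
Convert return speed to m/min: 31 * 1000/60 = 516.6666667 m/min
Return time = 2204 / 516.6666667 = 4.265806452 min
Total cycle time:
= 7.8 + 3.574054054 + 1.1 + 4.265806452 + 1.0
= 17.7399 min


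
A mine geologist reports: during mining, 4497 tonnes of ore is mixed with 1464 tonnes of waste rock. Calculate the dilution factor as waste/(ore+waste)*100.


24.5596%

Total material = ore + waste
= 4497 + 1464 = 5961 tonnes
Dilution = waste / total * 100
= 1464 / 5961 * 100
= 0.2455963764 * 100
= 24.5596%


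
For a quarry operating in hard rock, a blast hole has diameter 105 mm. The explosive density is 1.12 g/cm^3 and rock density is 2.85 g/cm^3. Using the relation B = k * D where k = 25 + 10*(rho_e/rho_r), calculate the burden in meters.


3.0376 m

First, compute k:
rho_e / rho_r = 1.12 / 2.85 = 0.3929824561
k = 25 + 10 * 0.3929824561 = 28.92982456
Then, compute burden:
B = k * D / 1000 = 28.92982456 * 105 / 1000
= 3037.631579 / 1000
= 3.0376 m


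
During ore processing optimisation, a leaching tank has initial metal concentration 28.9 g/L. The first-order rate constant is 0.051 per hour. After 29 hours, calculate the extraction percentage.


77.2135%

Compute the exponent:
-k * t = -0.051 * 29 = -1.479
Remaining concentration:
C = 28.9 * exp(-1.479)
= 28.9 * 0.2278654399
= 6.585311214 g/L
Extracted = 28.9 - 6.585311214 = 22.31468879 g/L
Extraction % = 22.31468879 / 28.9 * 100
= 77.2135%


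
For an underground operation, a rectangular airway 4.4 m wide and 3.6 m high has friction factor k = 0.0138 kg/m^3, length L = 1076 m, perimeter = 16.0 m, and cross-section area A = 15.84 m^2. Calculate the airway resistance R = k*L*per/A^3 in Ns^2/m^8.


Compute the numerator:
k * L * per = 0.0138 * 1076 * 16.0
= 237.5808
Compute the denominator:
A^3 = 15.84^3 = 3974.344704
Resistance:
R = 237.5808 / 3974.344704
= 0.0598 Ns^2/m^8

0.0598 Ns^2/m^8


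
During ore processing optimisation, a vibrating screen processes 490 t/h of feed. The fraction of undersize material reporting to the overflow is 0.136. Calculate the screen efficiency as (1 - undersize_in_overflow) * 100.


86.4%

Screen efficiency = (1 - fraction of undersize in overflow) * 100
= (1 - 0.136) * 100
= 0.864 * 100
= 86.4%


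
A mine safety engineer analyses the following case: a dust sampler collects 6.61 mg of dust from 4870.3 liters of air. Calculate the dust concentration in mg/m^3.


Convert liters to m^3: 1 m^3 = 1000 L
Concentration = mass / volume * 1000
= 6.61 / 4870.3 * 1000
= 0.001357205922 * 1000
= 1.3572 mg/m^3

1.3572 mg/m^3


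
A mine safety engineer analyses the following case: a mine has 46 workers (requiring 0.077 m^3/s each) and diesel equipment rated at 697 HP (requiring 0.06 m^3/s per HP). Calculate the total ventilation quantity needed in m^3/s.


Airflow for workers:
Q_people = 46 * 0.077 = 3.542 m^3/s
Airflow for diesel equipment:
Q_diesel = 697 * 0.06 = 41.82 m^3/s
Total ventilation:
Q_total = 3.542 + 41.82
= 45.362 m^3/s

45.362 m^3/s


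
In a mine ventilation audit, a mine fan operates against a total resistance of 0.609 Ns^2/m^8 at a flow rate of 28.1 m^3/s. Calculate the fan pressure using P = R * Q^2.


480.8725 Pa

Compute Q^2:
Q^2 = 28.1^2 = 789.61
Compute pressure:
P = R * Q^2 = 0.609 * 789.61
= 480.8725 Pa


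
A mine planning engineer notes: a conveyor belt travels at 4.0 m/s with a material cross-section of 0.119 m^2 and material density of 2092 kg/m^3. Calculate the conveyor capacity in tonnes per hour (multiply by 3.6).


3584.8512 t/h

Volumetric flow = speed * area
= 4.0 * 0.119 = 0.476 m^3/s
Mass flow = volumetric * density
= 0.476 * 2092 = 995.792 kg/s
Convert to t/h: multiply by 3.6
Capacity = 995.792 * 3.6
= 3584.8512 t/h


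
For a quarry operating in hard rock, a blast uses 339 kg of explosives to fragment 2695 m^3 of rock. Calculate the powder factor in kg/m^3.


Powder factor = explosive mass / rock volume
= 339 / 2695
= 0.1258 kg/m^3

0.1258 kg/m^3


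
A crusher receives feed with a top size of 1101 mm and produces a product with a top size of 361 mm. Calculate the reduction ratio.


Reduction ratio = feed size / product size
= 1101 / 361
= 3.0499

3.0499


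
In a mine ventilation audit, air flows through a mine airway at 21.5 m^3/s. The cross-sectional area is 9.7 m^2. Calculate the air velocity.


2.2165 m/s

Velocity = flow rate / cross-sectional area
= 21.5 / 9.7
= 2.2165 m/s


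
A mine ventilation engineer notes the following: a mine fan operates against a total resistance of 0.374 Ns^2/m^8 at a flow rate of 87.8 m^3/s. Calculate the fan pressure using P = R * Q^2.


Compute Q^2:
Q^2 = 87.8^2 = 7708.84
Compute pressure:
P = R * Q^2 = 0.374 * 7708.84
= 2883.1062 Pa

2883.1062 Pa


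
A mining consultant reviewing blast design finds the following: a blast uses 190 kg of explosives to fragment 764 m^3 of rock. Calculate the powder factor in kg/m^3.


0.2487 kg/m^3

Powder factor = explosive mass / rock volume
= 190 / 764
= 0.2487 kg/m^3


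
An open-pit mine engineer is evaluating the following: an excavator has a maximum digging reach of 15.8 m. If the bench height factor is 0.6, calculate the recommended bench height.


Bench height = reach * factor
= 15.8 * 0.6
= 9.48 m

9.48 m


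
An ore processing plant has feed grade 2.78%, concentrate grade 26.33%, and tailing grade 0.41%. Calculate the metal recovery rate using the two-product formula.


86.6003%

Using the two-product formula:
R = 100 * c * (f - t) / (f * (c - t))
Numerator = 100 * 26.33 * (2.78 - 0.41)
= 100 * 26.33 * 2.37
= 6240.21
Denominator = 2.78 * (26.33 - 0.41)
= 2.78 * 25.92
= 72.0576
R = 6240.21 / 72.0576
= 86.6003%


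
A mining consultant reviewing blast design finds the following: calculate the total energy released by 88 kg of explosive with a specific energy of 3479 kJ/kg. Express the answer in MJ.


Energy = mass * specific_energy / 1000
= 88 * 3479 / 1000
= 306152 / 1000
= 306.152 MJ

306.152 MJ


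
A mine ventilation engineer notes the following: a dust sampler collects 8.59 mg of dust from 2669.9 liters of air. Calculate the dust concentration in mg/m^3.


Convert liters to m^3: 1 m^3 = 1000 L
Concentration = mass / volume * 1000
= 8.59 / 2669.9 * 1000
= 0.003217348964 * 1000
= 3.2173 mg/m^3

3.2173 mg/m^3


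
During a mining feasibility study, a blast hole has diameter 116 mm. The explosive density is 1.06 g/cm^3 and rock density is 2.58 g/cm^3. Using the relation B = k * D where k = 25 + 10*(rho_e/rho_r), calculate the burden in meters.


3.3766 m

First, compute k:
rho_e / rho_r = 1.06 / 2.58 = 0.4108527132
k = 25 + 10 * 0.4108527132 = 29.10852713
Then, compute burden:
B = k * D / 1000 = 29.10852713 * 116 / 1000
= 3376.589147 / 1000
= 3.3766 m


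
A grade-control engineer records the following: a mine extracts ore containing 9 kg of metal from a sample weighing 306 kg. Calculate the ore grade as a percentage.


2.9412%

Ore grade = (metal mass / ore mass) * 100
= (9 / 306) * 100
= 0.02941176471 * 100
= 2.9412%


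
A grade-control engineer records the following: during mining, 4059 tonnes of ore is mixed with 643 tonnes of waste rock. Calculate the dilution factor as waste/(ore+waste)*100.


13.675%

Total material = ore + waste
= 4059 + 643 = 4702 tonnes
Dilution = waste / total * 100
= 643 / 4702 * 100
= 0.136750319 * 100
= 13.675%


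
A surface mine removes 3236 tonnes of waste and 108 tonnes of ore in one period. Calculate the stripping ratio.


29.963

Stripping ratio = waste tonnage / ore tonnage
= 3236 / 108
= 29.963


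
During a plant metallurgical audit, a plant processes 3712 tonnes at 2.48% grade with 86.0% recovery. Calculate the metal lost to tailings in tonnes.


12.8881 tonnes

Total metal in feed:
= 3712 * 2.48 / 100 = 92.0576 tonnes
Metal recovered:
= 92.0576 * 86.0 / 100 = 79.169536 tonnes
Metal lost to tailings:
= 92.0576 - 79.169536
= 12.8881 tonnes


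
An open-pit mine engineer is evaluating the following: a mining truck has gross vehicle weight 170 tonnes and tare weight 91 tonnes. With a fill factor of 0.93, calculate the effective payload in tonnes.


Maximum payload = gross - tare
= 170 - 91 = 79 tonnes
Effective payload = max payload * fill factor
= 79 * 0.93
= 73.47 tonnes

73.47 tonnes


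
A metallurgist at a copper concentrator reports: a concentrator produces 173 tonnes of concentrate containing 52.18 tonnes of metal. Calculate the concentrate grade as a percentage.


30.1618%

Grade = (metal in concentrate / concentrate mass) * 100
= (52.18 / 173) * 100
= 0.3016184971 * 100
= 30.1618%


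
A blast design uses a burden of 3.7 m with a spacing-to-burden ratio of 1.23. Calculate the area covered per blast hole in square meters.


First, find the spacing:
Spacing = burden * ratio = 3.7 * 1.23
= 4.551 m
Then, calculate the area:
Area = burden * spacing = 3.7 * 4.551
= 16.8387 m^2

16.8387 m^2


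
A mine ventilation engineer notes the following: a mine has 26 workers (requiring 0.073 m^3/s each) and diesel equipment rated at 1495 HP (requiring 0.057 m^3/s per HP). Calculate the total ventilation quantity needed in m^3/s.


Airflow for workers:
Q_people = 26 * 0.073 = 1.898 m^3/s
Airflow for diesel equipment:
Q_diesel = 1495 * 0.057 = 85.215 m^3/s
Total ventilation:
Q_total = 1.898 + 85.215
= 87.113 m^3/s

87.113 m^3/s


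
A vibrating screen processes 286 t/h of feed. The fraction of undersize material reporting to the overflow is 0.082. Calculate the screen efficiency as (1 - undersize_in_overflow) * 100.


91.8%

Screen efficiency = (1 - fraction of undersize in overflow) * 100
= (1 - 0.082) * 100
= 0.918 * 100
= 91.8%


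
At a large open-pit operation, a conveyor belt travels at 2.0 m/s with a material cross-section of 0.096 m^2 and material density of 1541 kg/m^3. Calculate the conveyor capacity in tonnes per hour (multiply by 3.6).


Volumetric flow = speed * area
= 2.0 * 0.096 = 0.192 m^3/s
Mass flow = volumetric * density
= 0.192 * 1541 = 295.872 kg/s
Convert to t/h: multiply by 3.6
Capacity = 295.872 * 3.6
= 1065.1392 t/h

1065.1392 t/h


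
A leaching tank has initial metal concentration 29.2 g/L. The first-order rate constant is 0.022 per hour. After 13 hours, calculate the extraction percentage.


Compute the exponent:
-k * t = -0.022 * 13 = -0.286
Remaining concentration:
C = 29.2 * exp(-0.286)
= 29.2 * 0.7512626159
= 21.93686839 g/L
Extracted = 29.2 - 21.93686839 = 7.263131614 g/L
Extraction % = 7.263131614 / 29.2 * 100
= 24.8737%

24.8737%


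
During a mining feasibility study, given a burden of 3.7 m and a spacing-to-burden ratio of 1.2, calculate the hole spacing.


4.44 m

Spacing = burden * ratio
= 3.7 * 1.2
= 4.44 m


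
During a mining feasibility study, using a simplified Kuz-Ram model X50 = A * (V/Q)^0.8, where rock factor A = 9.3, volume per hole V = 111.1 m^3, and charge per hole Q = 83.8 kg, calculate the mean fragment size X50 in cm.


11.6536 cm

Compute V/Q:
V/Q = 111.1 / 83.8 = 1.325775656
Raise to the power 0.8:
(V/Q)^0.8 = 1.325775656^0.8 = 1.253072019
Multiply by A:
X50 = 9.3 * 1.253072019
= 11.6536 cm


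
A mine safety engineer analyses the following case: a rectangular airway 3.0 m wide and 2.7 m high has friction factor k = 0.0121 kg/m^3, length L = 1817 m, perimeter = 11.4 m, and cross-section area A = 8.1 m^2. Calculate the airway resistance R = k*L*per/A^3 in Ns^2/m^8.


Compute the numerator:
k * L * per = 0.0121 * 1817 * 11.4
= 250.63698
Compute the denominator:
A^3 = 8.1^3 = 531.441
Resistance:
R = 250.63698 / 531.441
= 0.4716 Ns^2/m^8

0.4716 Ns^2/m^8


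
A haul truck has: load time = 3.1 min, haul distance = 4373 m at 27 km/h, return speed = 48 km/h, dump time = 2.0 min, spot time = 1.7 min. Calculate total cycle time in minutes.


Convert haul speed to m/min: 27 * 1000/60 = 450 m/min
Haul time = 4373 / 450 = 9.717777778 min
Convert return speed to m/min: 48 * 1000/60 = 800 m/min
Return time = 4373 / 800 = 5.46625 min
Total cycle time:
= 3.1 + 9.717777778 + 2.0 + 5.46625 + 1.7
= 21.984 min

21.984 min


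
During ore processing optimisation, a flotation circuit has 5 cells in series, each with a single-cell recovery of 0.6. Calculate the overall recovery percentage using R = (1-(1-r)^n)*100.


Complement of single-cell recovery:
1 - r = 1 - 0.6 = 0.4
Raise to power n:
(1 - r)^5 = 0.4^5 = 0.01024
Overall recovery:
R = (1 - 0.01024) * 100
= 98.976%

98.976%


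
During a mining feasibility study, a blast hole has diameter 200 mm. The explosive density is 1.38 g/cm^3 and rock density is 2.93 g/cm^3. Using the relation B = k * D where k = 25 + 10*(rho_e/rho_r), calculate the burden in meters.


5.942 m

First, compute k:
rho_e / rho_r = 1.38 / 2.93 = 0.4709897611
k = 25 + 10 * 0.4709897611 = 29.70989761
Then, compute burden:
B = k * D / 1000 = 29.70989761 * 200 / 1000
= 5941.979522 / 1000
= 5.942 m


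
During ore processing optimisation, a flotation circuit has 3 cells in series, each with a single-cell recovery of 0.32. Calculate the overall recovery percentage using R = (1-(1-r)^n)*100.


Complement of single-cell recovery:
1 - r = 1 - 0.32 = 0.68
Raise to power n:
(1 - r)^3 = 0.68^3 = 0.314432
Overall recovery:
R = (1 - 0.314432) * 100
= 68.5568%

68.5568%


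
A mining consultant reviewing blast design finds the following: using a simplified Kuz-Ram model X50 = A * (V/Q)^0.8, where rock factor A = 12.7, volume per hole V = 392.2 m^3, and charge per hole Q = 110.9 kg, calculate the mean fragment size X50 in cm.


34.8871 cm

Compute V/Q:
V/Q = 392.2 / 110.9 = 3.536519387
Raise to the power 0.8:
(V/Q)^0.8 = 3.536519387^0.8 = 2.747013758
Multiply by A:
X50 = 12.7 * 2.747013758
= 34.8871 cm
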